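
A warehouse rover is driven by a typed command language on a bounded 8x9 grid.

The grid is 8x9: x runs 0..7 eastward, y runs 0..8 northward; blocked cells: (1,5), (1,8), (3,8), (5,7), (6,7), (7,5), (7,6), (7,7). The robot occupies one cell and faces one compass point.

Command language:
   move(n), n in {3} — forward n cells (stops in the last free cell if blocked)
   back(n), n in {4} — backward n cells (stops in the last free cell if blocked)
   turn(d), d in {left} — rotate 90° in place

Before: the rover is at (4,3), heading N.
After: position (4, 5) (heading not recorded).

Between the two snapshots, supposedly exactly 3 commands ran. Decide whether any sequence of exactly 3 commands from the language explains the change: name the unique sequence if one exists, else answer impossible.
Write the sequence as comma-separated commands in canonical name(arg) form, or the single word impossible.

move(3), back(4), move(3)

from: at (4,3), heading N
[1] after move(3): at (4,6), heading N
[2] after back(4): at (4,2), heading N
[3] after move(3): at (4,5), heading N
all 27 alternatives checked — unique.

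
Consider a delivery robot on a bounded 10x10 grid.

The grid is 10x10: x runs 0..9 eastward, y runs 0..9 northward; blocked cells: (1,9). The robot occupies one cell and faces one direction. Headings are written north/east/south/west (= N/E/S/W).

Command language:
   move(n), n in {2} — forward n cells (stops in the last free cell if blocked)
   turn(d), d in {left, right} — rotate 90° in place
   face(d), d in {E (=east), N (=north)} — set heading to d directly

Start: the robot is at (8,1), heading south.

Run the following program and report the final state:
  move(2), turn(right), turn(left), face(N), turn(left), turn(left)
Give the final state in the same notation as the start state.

initial: at (8,1), heading south
[1] after move(2): at (8,0), heading south
[2] after turn(right): at (8,0), heading west
[3] after turn(left): at (8,0), heading south
[4] after face(N): at (8,0), heading north
[5] after turn(left): at (8,0), heading west
[6] after turn(left): at (8,0), heading south

at (8,0), heading south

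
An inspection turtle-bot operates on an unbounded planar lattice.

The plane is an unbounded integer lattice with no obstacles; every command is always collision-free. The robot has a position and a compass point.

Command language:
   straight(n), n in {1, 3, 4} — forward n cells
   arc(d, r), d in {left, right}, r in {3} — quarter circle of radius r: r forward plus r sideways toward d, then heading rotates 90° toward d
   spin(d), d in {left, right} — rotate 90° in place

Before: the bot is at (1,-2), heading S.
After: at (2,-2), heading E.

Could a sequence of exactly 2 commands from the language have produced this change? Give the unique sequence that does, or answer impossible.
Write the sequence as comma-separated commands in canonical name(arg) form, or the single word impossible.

spin(left), straight(1)

key: order matters: swapping spin(left) and straight(1) lands elsewhere
begin: at (1,-2), heading S
1. spin(left) → at (1,-2), heading E
2. straight(1) → at (2,-2), heading E
no other 2-command option fits: unique.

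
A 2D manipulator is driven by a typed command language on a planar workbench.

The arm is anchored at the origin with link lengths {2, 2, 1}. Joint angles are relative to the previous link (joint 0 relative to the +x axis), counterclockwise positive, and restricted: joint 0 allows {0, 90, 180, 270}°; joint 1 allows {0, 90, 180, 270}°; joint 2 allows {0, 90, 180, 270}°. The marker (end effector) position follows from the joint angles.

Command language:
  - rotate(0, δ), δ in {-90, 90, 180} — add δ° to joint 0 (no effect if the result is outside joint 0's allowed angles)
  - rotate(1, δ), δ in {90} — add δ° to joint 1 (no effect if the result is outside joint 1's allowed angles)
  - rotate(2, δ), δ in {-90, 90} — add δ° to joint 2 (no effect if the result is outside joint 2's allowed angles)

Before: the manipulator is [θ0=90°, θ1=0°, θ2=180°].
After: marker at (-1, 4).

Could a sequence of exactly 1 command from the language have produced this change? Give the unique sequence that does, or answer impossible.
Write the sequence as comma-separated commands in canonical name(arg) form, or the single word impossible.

rotate(2, -90)

t0: [θ0=90°, θ1=0°, θ2=180°]
step 1 (rotate(2, -90)): [θ0=90°, θ1=0°, θ2=90°]
no rival 1-sequence matches.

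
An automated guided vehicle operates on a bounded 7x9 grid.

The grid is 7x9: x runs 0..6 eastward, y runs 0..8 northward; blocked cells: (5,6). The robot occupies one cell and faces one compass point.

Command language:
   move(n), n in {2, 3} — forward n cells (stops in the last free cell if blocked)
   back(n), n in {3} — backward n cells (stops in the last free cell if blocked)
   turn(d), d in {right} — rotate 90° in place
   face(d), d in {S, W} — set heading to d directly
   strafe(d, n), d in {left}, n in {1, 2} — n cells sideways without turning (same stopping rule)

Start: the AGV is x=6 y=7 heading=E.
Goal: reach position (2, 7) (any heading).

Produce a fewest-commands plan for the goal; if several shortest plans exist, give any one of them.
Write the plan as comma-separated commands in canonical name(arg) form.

face(W), move(2), move(2)

begin: x=6 y=7 heading=E
[1] after face(W): x=6 y=7 heading=W
[2] after move(2): x=4 y=7 heading=W
[3] after move(2): x=2 y=7 heading=W
shorter routes all fall short; 3 is best.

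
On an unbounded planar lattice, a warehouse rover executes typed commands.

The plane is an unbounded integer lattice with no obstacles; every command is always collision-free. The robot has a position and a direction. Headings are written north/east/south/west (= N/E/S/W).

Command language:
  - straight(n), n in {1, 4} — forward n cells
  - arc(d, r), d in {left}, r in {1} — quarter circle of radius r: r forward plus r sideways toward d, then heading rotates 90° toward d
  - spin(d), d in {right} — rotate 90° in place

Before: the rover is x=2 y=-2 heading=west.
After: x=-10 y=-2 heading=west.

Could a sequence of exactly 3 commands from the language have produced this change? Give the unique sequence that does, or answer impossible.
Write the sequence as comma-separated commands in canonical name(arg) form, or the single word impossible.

key: heading stays W — no command in the sequence turns
initial: x=2 y=-2 heading=west
step 1 (straight(4)): x=-2 y=-2 heading=west
step 2 (straight(4)): x=-6 y=-2 heading=west
step 3 (straight(4)): x=-10 y=-2 heading=west
no rival 3-sequence matches.

straight(4), straight(4), straight(4)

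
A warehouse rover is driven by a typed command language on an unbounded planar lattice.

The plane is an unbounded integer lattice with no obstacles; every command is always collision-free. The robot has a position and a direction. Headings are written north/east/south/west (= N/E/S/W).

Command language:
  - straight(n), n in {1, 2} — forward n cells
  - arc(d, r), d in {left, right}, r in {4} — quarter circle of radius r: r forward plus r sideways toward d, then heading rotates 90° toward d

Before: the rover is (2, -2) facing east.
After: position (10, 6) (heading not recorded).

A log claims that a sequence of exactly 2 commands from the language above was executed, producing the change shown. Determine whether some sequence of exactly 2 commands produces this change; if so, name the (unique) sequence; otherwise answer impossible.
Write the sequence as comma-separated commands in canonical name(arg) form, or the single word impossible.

arc(left, 4), arc(right, 4)

key: order matters: swapping arc(left, 4) and arc(right, 4) lands elsewhere
t0: (2, -2) facing east
step 1 (arc(left, 4)): (6, 2) facing north
step 2 (arc(right, 4)): (10, 6) facing east
no other 2-command option fits: unique.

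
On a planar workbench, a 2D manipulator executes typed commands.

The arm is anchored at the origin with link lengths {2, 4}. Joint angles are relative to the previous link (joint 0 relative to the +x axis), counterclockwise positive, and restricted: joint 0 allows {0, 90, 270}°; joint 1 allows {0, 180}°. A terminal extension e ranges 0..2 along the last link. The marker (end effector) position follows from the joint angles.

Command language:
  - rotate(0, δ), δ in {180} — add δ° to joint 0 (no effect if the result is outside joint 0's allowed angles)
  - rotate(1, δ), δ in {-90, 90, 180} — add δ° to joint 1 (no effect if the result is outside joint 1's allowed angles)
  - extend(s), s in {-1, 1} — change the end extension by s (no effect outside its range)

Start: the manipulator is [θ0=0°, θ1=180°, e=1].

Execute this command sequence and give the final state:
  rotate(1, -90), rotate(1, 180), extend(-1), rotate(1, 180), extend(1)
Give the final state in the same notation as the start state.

[θ0=0°, θ1=180°, e=1]

from: [θ0=0°, θ1=180°, e=1]
1. rotate(1, -90) → [θ0=0°, θ1=180°, e=1]
2. rotate(1, 180) → [θ0=0°, θ1=0°, e=1]
3. extend(-1) → [θ0=0°, θ1=0°, e=0]
4. rotate(1, 180) → [θ0=0°, θ1=180°, e=0]
5. extend(1) → [θ0=0°, θ1=180°, e=1]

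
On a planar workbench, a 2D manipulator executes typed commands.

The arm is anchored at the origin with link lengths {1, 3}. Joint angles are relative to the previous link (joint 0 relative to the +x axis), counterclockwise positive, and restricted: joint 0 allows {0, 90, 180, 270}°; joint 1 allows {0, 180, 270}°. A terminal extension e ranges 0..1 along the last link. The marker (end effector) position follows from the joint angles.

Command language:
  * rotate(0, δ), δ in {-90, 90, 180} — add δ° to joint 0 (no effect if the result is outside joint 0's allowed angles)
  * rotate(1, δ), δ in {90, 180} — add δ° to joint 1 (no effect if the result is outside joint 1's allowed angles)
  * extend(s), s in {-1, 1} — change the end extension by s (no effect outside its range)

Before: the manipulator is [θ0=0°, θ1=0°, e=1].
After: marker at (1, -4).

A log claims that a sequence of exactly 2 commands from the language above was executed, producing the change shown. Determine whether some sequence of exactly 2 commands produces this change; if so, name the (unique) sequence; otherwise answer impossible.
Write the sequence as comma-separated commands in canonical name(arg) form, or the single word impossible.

rotate(1, 180), rotate(1, 90)

key: running rotate(1, 90) before rotate(1, 180) would end elsewhere — order is forced
initial: [θ0=0°, θ1=0°, e=1]
t=1 rotate(1, 180) ⇒ [θ0=0°, θ1=180°, e=1]
t=2 rotate(1, 90) ⇒ [θ0=0°, θ1=270°, e=1]
no rival 2-sequence matches.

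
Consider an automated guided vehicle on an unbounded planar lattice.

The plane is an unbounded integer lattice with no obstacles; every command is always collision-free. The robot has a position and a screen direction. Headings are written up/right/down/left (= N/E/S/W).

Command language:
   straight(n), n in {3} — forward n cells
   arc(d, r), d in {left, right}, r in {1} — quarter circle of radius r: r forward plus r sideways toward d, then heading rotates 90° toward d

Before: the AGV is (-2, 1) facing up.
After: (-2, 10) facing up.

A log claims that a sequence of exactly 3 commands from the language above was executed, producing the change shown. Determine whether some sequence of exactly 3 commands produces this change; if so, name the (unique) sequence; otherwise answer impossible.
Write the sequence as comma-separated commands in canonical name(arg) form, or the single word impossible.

straight(3), straight(3), straight(3)

key: heading stays N — no command in the sequence turns
from: (-2, 1) facing up
step 1 (straight(3)): (-2, 4) facing up
step 2 (straight(3)): (-2, 7) facing up
step 3 (straight(3)): (-2, 10) facing up
all 27 alternatives checked — unique.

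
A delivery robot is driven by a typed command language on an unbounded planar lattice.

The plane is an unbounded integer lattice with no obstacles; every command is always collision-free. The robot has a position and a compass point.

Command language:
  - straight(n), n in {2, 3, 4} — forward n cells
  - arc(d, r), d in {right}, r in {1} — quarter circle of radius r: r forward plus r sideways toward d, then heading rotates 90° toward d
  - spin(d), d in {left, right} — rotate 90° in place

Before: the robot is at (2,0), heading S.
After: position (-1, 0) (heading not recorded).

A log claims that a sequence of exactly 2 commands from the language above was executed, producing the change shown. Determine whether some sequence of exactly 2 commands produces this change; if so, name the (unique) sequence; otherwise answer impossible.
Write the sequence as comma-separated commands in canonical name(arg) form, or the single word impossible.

key: running straight(3) before spin(right) would end elsewhere — order is forced
from: at (2,0), heading S
t=1 spin(right) ⇒ at (2,0), heading W
t=2 straight(3) ⇒ at (-1,0), heading W
uniquely the one of 36 2-step routes that fits.

spin(right), straight(3)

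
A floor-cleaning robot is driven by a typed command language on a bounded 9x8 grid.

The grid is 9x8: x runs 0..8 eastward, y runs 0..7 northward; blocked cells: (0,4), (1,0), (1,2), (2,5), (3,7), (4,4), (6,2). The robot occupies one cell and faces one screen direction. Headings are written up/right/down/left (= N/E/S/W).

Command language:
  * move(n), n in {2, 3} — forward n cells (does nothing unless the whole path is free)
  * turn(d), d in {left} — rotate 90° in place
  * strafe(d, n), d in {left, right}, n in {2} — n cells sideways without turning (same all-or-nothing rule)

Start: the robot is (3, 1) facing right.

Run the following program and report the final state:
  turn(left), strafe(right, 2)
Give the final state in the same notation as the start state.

(5, 1) facing up

start: (3, 1) facing right
[1] after turn(left): (3, 1) facing up
[2] after strafe(right, 2): (5, 1) facing up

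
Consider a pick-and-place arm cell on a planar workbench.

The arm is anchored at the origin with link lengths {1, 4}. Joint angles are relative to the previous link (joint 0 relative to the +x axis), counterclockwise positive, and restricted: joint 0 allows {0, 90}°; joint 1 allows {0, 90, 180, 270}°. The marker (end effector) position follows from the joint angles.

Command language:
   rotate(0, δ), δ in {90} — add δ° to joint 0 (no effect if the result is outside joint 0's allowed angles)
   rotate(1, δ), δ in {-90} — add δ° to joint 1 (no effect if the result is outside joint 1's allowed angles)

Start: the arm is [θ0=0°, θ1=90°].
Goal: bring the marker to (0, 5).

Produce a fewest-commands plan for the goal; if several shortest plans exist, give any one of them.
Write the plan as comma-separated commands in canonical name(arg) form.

t0: [θ0=0°, θ1=90°]
1. rotate(1, -90) → [θ0=0°, θ1=0°]
2. rotate(0, 90) → [θ0=90°, θ1=0°]
no 1-step plan works, so 2 is optimal.

rotate(1, -90), rotate(0, 90)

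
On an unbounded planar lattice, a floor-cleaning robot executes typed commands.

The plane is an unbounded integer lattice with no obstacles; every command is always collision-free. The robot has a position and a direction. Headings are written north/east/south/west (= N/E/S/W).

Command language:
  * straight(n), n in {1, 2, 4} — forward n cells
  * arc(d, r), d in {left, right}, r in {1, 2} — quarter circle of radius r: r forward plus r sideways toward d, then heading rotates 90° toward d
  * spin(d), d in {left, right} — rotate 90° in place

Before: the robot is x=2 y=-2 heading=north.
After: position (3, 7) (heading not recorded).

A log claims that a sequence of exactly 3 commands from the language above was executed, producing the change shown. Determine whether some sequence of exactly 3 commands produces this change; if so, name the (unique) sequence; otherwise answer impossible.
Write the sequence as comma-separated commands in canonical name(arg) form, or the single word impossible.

key: running arc(right, 1) before straight(4) would end elsewhere — order is forced
initial: x=2 y=-2 heading=north
[1] after straight(4): x=2 y=2 heading=north
[2] after straight(4): x=2 y=6 heading=north
[3] after arc(right, 1): x=3 y=7 heading=east
uniquely the one of 729 3-step routes that fits.

straight(4), straight(4), arc(right, 1)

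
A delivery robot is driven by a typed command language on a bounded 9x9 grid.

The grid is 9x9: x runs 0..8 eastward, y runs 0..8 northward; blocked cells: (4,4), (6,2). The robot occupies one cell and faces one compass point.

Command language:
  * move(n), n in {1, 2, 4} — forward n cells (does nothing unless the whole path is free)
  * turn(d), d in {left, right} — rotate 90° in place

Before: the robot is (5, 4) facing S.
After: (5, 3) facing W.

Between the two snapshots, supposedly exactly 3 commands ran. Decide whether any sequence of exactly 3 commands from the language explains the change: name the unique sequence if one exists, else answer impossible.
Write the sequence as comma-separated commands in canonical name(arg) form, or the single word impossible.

key: move(4) would leave the grid, so it does nothing
initial: (5, 4) facing S
step 1 (move(1)): (5, 3) facing S
step 2 (move(4)): (5, 3) facing S
step 3 (turn(right)): (5, 3) facing W
uniquely the one of 125 3-step routes that fits.

move(1), move(4), turn(right)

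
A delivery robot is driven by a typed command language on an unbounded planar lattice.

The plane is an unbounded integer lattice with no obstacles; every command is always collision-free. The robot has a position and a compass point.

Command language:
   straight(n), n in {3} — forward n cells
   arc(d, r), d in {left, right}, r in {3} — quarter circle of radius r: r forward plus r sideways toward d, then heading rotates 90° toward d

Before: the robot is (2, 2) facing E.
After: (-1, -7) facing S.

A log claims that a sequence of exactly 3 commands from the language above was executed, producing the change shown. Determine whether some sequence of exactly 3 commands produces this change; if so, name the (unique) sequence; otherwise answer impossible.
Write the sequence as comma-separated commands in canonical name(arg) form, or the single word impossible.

key: cell and facing (now S) both changed — the 3 commands mix motion and turning
start: (2, 2) facing E
1. arc(right, 3) → (5, -1) facing S
2. arc(right, 3) → (2, -4) facing W
3. arc(left, 3) → (-1, -7) facing S
all 27 alternatives checked — unique.

arc(right, 3), arc(right, 3), arc(left, 3)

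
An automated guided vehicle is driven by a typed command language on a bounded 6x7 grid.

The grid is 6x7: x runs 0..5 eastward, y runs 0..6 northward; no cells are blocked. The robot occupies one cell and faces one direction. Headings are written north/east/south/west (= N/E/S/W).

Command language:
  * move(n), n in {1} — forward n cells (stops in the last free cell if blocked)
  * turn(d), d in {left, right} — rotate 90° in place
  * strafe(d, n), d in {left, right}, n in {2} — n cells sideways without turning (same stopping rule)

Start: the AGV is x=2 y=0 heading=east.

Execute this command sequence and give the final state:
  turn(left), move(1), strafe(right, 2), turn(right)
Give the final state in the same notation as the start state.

begin: x=2 y=0 heading=east
t=1 turn(left) ⇒ x=2 y=0 heading=north
t=2 move(1) ⇒ x=2 y=1 heading=north
t=3 strafe(right, 2) ⇒ x=4 y=1 heading=north
t=4 turn(right) ⇒ x=4 y=1 heading=east

x=4 y=1 heading=east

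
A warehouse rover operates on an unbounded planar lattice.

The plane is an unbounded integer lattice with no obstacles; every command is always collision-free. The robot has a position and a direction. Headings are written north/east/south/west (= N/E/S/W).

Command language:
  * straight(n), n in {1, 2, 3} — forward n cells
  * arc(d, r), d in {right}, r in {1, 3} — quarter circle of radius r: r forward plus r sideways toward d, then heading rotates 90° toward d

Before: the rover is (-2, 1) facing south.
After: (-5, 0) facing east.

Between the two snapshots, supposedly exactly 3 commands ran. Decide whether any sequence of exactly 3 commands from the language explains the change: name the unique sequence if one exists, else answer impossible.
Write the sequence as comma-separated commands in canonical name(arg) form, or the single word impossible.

arc(right, 3), arc(right, 1), arc(right, 1)

key: order matters: swapping arc(right, 3) and arc(right, 1) lands elsewhere
t0: (-2, 1) facing south
[1] after arc(right, 3): (-5, -2) facing west
[2] after arc(right, 1): (-6, -1) facing north
[3] after arc(right, 1): (-5, 0) facing east
no other 3-command option fits: unique.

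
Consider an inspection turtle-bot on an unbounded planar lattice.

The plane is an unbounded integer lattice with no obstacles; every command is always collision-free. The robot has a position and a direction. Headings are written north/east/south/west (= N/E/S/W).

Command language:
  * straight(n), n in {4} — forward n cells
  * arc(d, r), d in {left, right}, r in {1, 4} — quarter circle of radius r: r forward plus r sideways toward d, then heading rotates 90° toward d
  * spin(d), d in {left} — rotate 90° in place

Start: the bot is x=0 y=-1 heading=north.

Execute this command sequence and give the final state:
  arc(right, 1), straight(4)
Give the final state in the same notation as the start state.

x=5 y=0 heading=east

start: x=0 y=-1 heading=north
1. arc(right, 1) → x=1 y=0 heading=east
2. straight(4) → x=5 y=0 heading=east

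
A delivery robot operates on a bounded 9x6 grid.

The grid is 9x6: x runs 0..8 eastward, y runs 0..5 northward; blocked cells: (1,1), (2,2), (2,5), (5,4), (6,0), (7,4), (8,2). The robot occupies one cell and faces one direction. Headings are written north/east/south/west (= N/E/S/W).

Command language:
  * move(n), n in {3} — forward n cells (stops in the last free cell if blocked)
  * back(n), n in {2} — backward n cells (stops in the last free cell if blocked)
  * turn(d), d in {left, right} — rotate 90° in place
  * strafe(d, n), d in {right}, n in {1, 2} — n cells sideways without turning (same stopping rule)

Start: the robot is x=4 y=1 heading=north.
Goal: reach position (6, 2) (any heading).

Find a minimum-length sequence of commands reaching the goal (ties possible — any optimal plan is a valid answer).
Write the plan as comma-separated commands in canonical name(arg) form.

begin: x=4 y=1 heading=north
1. strafe(right, 2) → x=6 y=1 heading=north
2. move(3) → x=6 y=4 heading=north
3. back(2) → x=6 y=2 heading=north
nothing shorter than 3 reaches the goal.

strafe(right, 2), move(3), back(2)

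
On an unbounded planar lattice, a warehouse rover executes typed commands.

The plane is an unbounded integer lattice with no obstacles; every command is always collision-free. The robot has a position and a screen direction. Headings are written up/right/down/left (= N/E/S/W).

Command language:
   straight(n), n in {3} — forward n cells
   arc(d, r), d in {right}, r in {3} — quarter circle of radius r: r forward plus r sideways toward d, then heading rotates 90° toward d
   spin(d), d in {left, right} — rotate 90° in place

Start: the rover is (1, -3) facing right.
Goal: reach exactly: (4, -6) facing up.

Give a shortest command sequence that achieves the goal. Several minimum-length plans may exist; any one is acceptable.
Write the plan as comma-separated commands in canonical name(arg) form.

initial: (1, -3) facing right
1. arc(right, 3) → (4, -6) facing down
2. spin(right) → (4, -6) facing left
3. spin(right) → (4, -6) facing up
nothing shorter than 3 reaches the goal.

arc(right, 3), spin(right), spin(right)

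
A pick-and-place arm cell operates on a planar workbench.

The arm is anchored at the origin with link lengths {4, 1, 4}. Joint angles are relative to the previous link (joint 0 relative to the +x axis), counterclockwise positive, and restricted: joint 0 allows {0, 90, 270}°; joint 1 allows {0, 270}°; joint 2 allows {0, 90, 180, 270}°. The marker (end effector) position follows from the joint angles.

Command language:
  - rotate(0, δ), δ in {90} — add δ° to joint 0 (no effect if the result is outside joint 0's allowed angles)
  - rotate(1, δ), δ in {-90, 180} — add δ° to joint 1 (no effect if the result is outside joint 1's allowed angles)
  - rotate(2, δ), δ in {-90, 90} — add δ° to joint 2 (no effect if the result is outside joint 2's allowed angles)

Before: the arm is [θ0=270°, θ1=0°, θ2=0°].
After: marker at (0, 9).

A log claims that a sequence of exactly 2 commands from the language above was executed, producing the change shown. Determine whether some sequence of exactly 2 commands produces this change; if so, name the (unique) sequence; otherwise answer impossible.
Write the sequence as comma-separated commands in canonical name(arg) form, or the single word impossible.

t0: [θ0=270°, θ1=0°, θ2=0°]
step 1 (rotate(0, 90)): [θ0=0°, θ1=0°, θ2=0°]
step 2 (rotate(0, 90)): [θ0=90°, θ1=0°, θ2=0°]
no rival 2-sequence matches.

rotate(0, 90), rotate(0, 90)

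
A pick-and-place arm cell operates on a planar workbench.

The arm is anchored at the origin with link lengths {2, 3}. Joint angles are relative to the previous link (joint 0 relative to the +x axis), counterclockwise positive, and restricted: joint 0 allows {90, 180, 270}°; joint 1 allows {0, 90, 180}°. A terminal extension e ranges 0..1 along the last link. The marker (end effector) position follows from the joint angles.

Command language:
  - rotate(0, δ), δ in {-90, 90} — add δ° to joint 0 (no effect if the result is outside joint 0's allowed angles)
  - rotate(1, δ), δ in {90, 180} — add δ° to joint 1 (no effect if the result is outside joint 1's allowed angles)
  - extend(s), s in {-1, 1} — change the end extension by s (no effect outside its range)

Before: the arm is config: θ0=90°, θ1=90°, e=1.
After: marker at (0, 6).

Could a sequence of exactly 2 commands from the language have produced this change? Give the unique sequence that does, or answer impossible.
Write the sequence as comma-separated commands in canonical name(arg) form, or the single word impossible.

rotate(1, 90), rotate(1, 180)

key: running rotate(1, 180) before rotate(1, 90) would end elsewhere — order is forced
initial: config: θ0=90°, θ1=90°, e=1
[1] after rotate(1, 90): config: θ0=90°, θ1=180°, e=1
[2] after rotate(1, 180): config: θ0=90°, θ1=0°, e=1
uniquely the one of 36 2-step routes that fits.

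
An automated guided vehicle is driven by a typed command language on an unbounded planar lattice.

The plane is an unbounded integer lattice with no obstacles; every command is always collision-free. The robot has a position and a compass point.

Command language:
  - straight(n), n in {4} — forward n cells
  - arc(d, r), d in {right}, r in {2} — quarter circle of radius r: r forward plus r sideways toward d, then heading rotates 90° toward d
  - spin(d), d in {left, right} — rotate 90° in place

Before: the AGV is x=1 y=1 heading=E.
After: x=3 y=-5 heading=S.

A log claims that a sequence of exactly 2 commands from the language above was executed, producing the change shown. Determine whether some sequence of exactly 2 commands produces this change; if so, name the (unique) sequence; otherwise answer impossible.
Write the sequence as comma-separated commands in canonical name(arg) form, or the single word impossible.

arc(right, 2), straight(4)

key: running straight(4) before arc(right, 2) would end elsewhere — order is forced
initial: x=1 y=1 heading=E
[1] after arc(right, 2): x=3 y=-1 heading=S
[2] after straight(4): x=3 y=-5 heading=S
no rival 2-sequence matches.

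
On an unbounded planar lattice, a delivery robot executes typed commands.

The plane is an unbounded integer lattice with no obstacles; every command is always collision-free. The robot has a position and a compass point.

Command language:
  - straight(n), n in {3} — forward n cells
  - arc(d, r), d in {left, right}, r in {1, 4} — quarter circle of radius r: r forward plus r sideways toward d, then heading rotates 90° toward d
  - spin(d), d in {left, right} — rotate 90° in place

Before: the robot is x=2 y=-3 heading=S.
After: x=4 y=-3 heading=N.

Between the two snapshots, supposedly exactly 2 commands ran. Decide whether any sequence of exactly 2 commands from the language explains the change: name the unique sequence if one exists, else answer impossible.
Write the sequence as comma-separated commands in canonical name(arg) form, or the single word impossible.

key: position moved to (4,-3) AND the heading swung to N — translation plus rotation needed
start: x=2 y=-3 heading=S
t=1 arc(left, 1) ⇒ x=3 y=-4 heading=E
t=2 arc(left, 1) ⇒ x=4 y=-3 heading=N
all 49 alternatives checked — unique.

arc(left, 1), arc(left, 1)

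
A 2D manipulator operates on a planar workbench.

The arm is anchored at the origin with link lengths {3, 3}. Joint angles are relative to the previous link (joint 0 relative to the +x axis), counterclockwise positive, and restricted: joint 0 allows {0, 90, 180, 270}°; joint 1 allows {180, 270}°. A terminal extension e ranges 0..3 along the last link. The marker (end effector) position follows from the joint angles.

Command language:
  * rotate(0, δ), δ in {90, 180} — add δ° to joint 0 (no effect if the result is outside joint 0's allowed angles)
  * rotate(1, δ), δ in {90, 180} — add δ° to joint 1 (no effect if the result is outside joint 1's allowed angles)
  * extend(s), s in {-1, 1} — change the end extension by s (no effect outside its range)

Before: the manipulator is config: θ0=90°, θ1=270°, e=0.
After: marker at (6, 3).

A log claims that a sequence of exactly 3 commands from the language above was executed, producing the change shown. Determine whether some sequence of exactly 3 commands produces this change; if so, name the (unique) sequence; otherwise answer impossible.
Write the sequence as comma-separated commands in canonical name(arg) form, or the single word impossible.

extend(1), extend(1), extend(1)

begin: config: θ0=90°, θ1=270°, e=0
[1] after extend(1): config: θ0=90°, θ1=270°, e=1
[2] after extend(1): config: θ0=90°, θ1=270°, e=2
[3] after extend(1): config: θ0=90°, θ1=270°, e=3
uniquely the one of 216 3-step routes that fits.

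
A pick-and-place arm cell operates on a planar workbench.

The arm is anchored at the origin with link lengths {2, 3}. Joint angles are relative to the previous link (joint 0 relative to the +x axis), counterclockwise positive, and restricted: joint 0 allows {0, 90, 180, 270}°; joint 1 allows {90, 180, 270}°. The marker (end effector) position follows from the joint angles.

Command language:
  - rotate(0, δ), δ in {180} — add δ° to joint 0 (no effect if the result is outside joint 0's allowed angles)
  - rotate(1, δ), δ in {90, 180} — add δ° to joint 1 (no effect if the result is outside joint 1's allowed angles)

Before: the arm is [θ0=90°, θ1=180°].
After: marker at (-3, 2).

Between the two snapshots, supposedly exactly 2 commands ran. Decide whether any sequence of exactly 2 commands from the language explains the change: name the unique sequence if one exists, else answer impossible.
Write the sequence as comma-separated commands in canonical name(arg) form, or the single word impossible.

rotate(1, 90), rotate(1, 180)

key: order matters: swapping rotate(1, 90) and rotate(1, 180) lands elsewhere
initial: [θ0=90°, θ1=180°]
t=1 rotate(1, 90) ⇒ [θ0=90°, θ1=270°]
t=2 rotate(1, 180) ⇒ [θ0=90°, θ1=90°]
no rival 2-sequence matches.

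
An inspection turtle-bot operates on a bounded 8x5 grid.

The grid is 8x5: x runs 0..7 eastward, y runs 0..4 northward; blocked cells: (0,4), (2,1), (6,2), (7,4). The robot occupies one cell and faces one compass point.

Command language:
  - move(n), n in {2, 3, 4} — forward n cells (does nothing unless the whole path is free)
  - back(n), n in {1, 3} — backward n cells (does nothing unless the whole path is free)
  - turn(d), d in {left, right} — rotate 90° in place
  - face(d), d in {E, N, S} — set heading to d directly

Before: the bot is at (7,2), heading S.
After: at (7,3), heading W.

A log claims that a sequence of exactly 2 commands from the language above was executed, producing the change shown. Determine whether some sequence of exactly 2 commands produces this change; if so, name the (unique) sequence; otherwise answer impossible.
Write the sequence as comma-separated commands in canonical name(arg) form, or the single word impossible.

back(1), turn(right)

key: position moved to (7,3) AND the heading swung to W — translation plus rotation needed
from: at (7,2), heading S
[1] after back(1): at (7,3), heading S
[2] after turn(right): at (7,3), heading W
uniquely the one of 100 2-step routes that fits.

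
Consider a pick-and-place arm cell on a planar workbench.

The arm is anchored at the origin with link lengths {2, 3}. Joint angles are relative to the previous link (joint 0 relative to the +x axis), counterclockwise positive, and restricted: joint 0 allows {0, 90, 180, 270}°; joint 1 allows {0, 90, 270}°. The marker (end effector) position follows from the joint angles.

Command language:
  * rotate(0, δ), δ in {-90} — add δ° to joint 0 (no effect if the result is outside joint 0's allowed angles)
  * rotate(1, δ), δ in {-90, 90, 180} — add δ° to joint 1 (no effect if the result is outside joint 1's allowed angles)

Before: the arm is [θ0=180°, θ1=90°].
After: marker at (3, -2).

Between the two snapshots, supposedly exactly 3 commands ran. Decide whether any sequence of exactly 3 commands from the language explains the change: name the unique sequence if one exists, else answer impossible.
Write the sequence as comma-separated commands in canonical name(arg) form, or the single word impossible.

rotate(0, -90), rotate(0, -90), rotate(0, -90)

begin: [θ0=180°, θ1=90°]
1. rotate(0, -90) → [θ0=90°, θ1=90°]
2. rotate(0, -90) → [θ0=0°, θ1=90°]
3. rotate(0, -90) → [θ0=270°, θ1=90°]
all 64 alternatives checked — unique.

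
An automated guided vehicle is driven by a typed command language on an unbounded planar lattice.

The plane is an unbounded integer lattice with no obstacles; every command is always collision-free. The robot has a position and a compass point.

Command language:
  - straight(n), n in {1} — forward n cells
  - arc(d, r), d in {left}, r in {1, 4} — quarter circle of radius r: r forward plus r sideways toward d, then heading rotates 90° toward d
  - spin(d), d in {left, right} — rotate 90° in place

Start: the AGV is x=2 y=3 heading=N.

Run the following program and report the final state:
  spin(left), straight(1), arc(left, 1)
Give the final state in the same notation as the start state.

x=0 y=2 heading=S

initial: x=2 y=3 heading=N
t=1 spin(left) ⇒ x=2 y=3 heading=W
t=2 straight(1) ⇒ x=1 y=3 heading=W
t=3 arc(left, 1) ⇒ x=0 y=2 heading=S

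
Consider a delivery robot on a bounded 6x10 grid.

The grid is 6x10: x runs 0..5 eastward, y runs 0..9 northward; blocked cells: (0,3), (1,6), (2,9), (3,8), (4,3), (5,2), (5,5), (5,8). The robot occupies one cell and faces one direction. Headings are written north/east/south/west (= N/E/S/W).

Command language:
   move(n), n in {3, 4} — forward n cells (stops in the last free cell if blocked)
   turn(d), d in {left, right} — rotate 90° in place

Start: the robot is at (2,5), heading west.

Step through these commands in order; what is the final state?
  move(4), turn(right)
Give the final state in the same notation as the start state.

t0: at (2,5), heading west
[1] after move(4): at (0,5), heading west
[2] after turn(right): at (0,5), heading north

at (0,5), heading north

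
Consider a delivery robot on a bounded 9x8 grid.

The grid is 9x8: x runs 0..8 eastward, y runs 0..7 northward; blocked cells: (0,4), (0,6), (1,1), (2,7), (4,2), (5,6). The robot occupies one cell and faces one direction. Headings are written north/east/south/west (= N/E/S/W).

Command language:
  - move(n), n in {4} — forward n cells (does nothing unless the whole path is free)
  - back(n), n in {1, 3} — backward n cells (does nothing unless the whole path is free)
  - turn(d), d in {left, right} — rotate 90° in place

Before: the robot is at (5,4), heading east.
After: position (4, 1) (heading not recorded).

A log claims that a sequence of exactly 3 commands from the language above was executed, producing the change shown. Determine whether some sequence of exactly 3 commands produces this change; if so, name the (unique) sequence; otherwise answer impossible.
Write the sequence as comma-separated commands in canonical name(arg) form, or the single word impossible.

no 3-step route produces this change.

impossible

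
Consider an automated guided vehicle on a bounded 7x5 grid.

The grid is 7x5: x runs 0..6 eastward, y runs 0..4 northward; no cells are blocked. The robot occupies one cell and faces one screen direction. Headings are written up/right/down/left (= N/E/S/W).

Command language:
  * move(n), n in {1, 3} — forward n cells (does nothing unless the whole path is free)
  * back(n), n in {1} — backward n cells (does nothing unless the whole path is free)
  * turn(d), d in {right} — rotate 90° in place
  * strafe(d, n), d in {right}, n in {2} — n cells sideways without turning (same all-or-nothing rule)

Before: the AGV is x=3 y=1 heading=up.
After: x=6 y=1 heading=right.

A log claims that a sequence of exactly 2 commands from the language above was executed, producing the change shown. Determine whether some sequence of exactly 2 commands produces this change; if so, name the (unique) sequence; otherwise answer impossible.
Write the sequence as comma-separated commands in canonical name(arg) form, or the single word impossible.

key: position moved to (6,1) AND the heading swung to E — translation plus rotation needed
from: x=3 y=1 heading=up
step 1 (turn(right)): x=3 y=1 heading=right
step 2 (move(3)): x=6 y=1 heading=right
no rival 2-sequence matches.

turn(right), move(3)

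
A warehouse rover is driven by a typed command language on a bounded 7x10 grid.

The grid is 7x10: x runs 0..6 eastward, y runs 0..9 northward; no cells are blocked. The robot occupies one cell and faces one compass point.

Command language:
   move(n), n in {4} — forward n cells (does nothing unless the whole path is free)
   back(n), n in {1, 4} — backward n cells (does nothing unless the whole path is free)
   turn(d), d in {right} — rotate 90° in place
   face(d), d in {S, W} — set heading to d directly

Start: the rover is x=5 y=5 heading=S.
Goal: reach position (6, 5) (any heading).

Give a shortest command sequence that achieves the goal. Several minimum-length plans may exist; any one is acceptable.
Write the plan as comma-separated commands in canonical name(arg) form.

face(W), back(1)

begin: x=5 y=5 heading=S
t=1 face(W) ⇒ x=5 y=5 heading=W
t=2 back(1) ⇒ x=6 y=5 heading=W
no 1-step plan works, so 2 is optimal.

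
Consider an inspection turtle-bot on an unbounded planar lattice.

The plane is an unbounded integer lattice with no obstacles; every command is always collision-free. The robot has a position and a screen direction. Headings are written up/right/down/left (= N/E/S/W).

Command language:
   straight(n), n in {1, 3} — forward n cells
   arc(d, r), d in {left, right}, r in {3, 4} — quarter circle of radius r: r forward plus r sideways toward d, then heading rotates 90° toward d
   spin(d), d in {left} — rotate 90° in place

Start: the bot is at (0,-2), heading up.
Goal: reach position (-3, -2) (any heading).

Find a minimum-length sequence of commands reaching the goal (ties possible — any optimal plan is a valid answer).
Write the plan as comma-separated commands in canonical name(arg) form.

spin(left), straight(3)

from: at (0,-2), heading up
1. spin(left) → at (0,-2), heading left
2. straight(3) → at (-3,-2), heading left
no 1-step plan works, so 2 is optimal.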